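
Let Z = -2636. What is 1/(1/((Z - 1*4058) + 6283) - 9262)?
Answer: -411/3806683 ≈ -0.00010797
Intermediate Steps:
1/(1/((Z - 1*4058) + 6283) - 9262) = 1/(1/((-2636 - 1*4058) + 6283) - 9262) = 1/(1/((-2636 - 4058) + 6283) - 9262) = 1/(1/(-6694 + 6283) - 9262) = 1/(1/(-411) - 9262) = 1/(-1/411 - 9262) = 1/(-3806683/411) = -411/3806683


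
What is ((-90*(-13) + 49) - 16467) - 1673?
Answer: -16921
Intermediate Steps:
((-90*(-13) + 49) - 16467) - 1673 = ((1170 + 49) - 16467) - 1673 = (1219 - 16467) - 1673 = -15248 - 1673 = -16921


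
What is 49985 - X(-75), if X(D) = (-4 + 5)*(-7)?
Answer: 49992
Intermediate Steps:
X(D) = -7 (X(D) = 1*(-7) = -7)
49985 - X(-75) = 49985 - 1*(-7) = 49985 + 7 = 49992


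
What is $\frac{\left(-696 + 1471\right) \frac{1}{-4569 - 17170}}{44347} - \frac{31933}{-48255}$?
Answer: $\frac{30785272476364}{46520687939415} \approx 0.66175$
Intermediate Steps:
$\frac{\left(-696 + 1471\right) \frac{1}{-4569 - 17170}}{44347} - \frac{31933}{-48255} = \frac{775}{-21739} \cdot \frac{1}{44347} - - \frac{31933}{48255} = 775 \left(- \frac{1}{21739}\right) \frac{1}{44347} + \frac{31933}{48255} = \left(- \frac{775}{21739}\right) \frac{1}{44347} + \frac{31933}{48255} = - \frac{775}{964059433} + \frac{31933}{48255} = \frac{30785272476364}{46520687939415}$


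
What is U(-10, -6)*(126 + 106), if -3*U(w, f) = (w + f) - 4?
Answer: 4640/3 ≈ 1546.7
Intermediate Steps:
U(w, f) = 4/3 - f/3 - w/3 (U(w, f) = -((w + f) - 4)/3 = -((f + w) - 4)/3 = -(-4 + f + w)/3 = 4/3 - f/3 - w/3)
U(-10, -6)*(126 + 106) = (4/3 - ⅓*(-6) - ⅓*(-10))*(126 + 106) = (4/3 + 2 + 10/3)*232 = (20/3)*232 = 4640/3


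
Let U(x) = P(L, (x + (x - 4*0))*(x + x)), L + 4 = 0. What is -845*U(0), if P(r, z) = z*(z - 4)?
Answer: 0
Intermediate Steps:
L = -4 (L = -4 + 0 = -4)
P(r, z) = z*(-4 + z)
U(x) = 4*x²*(-4 + 4*x²) (U(x) = ((x + (x - 4*0))*(x + x))*(-4 + (x + (x - 4*0))*(x + x)) = ((x + (x + 0))*(2*x))*(-4 + (x + (x + 0))*(2*x)) = ((x + x)*(2*x))*(-4 + (x + x)*(2*x)) = ((2*x)*(2*x))*(-4 + (2*x)*(2*x)) = (4*x²)*(-4 + 4*x²) = 4*x²*(-4 + 4*x²))
-845*U(0) = -13520*0²*(-1 + 0²) = -13520*0*(-1 + 0) = -13520*0*(-1) = -845*0 = 0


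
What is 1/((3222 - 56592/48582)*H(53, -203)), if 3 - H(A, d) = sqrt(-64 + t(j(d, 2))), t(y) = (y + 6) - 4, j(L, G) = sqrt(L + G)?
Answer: 2699/(8693034*(3 - sqrt(-62 + I*sqrt(201)))) ≈ 9.723e-6 + 3.6596e-5*I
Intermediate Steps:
j(L, G) = sqrt(G + L)
t(y) = 2 + y (t(y) = (6 + y) - 4 = 2 + y)
H(A, d) = 3 - sqrt(-62 + sqrt(2 + d)) (H(A, d) = 3 - sqrt(-64 + (2 + sqrt(2 + d))) = 3 - sqrt(-62 + sqrt(2 + d)))
1/((3222 - 56592/48582)*H(53, -203)) = 1/((3222 - 56592/48582)*(3 - sqrt(-62 + sqrt(2 - 203)))) = 1/((3222 - 56592*1/48582)*(3 - sqrt(-62 + sqrt(-201)))) = 1/((3222 - 3144/2699)*(3 - sqrt(-62 + I*sqrt(201)))) = 1/((8693034/2699)*(3 - sqrt(-62 + I*sqrt(201)))) = 2699/(8693034*(3 - sqrt(-62 + I*sqrt(201))))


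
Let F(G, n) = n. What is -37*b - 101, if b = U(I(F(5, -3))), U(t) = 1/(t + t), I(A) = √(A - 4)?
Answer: -101 + 37*I*√7/14 ≈ -101.0 + 6.9923*I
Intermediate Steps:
I(A) = √(-4 + A)
U(t) = 1/(2*t)
b = -I*√7/14 (b = 1/(2*(√(-4 - 3))) = 1/(2*(√(-7))) = 1/(2*((I*√7))) = (-I*√7/7)/2 = -I*√7/14 ≈ -0.18898*I)
-37*b - 101 = -(-37)*I*√7/14 - 101 = 37*I*√7/14 - 101 = -101 + 37*I*√7/14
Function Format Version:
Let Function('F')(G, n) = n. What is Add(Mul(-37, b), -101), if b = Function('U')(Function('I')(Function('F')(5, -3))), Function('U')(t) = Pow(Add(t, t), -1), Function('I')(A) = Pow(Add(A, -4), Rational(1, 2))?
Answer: Add(-101, Mul(Rational(37, 14), I, Pow(7, Rational(1, 2)))) ≈ Add(-101.00, Mul(6.9923, I))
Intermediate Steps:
Function('I')(A) = Pow(Add(-4, A), Rational(1, 2))
Function('U')(t) = Mul(Rational(1, 2), Pow(t, -1)) (Function('U')(t) = Pow(Mul(2, t), -1) = Mul(Rational(1, 2), Pow(t, -1)))
b = Mul(Rational(-1, 14), I, Pow(7, Rational(1, 2))) (b = Mul(Rational(1, 2), Pow(Pow(Add(-4, -3), Rational(1, 2)), -1)) = Mul(Rational(1, 2), Pow(Pow(-7, Rational(1, 2)), -1)) = Mul(Rational(1, 2), Pow(Mul(I, Pow(7, Rational(1, 2))), -1)) = Mul(Rational(1, 2), Mul(Rational(-1, 7), I, Pow(7, Rational(1, 2)))) = Mul(Rational(-1, 14), I, Pow(7, Rational(1, 2))) ≈ Mul(-0.18898, I))
Add(Mul(-37, b), -101) = Add(Mul(-37, Mul(Rational(-1, 14), I, Pow(7, Rational(1, 2)))), -101) = Add(Mul(Rational(37, 14), I, Pow(7, Rational(1, 2))), -101) = Add(-101, Mul(Rational(37, 14), I, Pow(7, Rational(1, 2))))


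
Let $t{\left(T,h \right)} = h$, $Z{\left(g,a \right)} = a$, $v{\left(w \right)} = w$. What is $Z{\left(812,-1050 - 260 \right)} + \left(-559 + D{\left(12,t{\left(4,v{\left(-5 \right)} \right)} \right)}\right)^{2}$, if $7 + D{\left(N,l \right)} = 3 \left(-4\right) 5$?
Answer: $390566$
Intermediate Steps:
$D{\left(N,l \right)} = -67$ ($D{\left(N,l \right)} = -7 + 3 \left(-4\right) 5 = -7 - 60 = -67$)
$Z{\left(812,-1050 - 260 \right)} + \left(-559 + D{\left(12,t{\left(4,v{\left(-5 \right)} \right)} \right)}\right)^{2} = \left(-1050 - 260\right) + \left(-559 - 67\right)^{2} = \left(-1050 - 260\right) + \left(-626\right)^{2} = -1310 + 391876 = 390566$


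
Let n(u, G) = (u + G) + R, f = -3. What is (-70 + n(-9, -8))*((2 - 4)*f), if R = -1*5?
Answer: -552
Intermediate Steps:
R = -5
n(u, G) = -5 + G + u (n(u, G) = (u + G) - 5 = (G + u) - 5 = -5 + G + u)
(-70 + n(-9, -8))*((2 - 4)*f) = (-70 + (-5 - 8 - 9))*((2 - 4)*(-3)) = (-70 - 22)*(-2*(-3)) = -92*6 = -552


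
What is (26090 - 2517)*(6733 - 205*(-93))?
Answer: 608136254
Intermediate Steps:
(26090 - 2517)*(6733 - 205*(-93)) = 23573*(6733 + 19065) = 23573*25798 = 608136254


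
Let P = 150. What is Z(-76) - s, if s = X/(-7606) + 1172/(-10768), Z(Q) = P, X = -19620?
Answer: 1510357159/10237676 ≈ 147.53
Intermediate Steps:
Z(Q) = 150
s = 25294241/10237676 (s = -19620/(-7606) + 1172/(-10768) = -19620*(-1/7606) + 1172*(-1/10768) = 9810/3803 - 293/2692 = 25294241/10237676 ≈ 2.4707)
Z(-76) - s = 150 - 1*25294241/10237676 = 150 - 25294241/10237676 = 1510357159/10237676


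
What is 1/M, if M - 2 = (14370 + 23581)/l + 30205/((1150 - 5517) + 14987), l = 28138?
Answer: 29882556/185059903 ≈ 0.16147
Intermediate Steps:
M = 185059903/29882556 (M = 2 + ((14370 + 23581)/28138 + 30205/((1150 - 5517) + 14987)) = 2 + (37951*(1/28138) + 30205/(-4367 + 14987)) = 2 + (37951/28138 + 30205/10620) = 2 + (37951/28138 + 30205*(1/10620)) = 2 + (37951/28138 + 6041/2124) = 2 + 125294791/29882556 = 185059903/29882556 ≈ 6.1929)
1/M = 1/(185059903/29882556) = 29882556/185059903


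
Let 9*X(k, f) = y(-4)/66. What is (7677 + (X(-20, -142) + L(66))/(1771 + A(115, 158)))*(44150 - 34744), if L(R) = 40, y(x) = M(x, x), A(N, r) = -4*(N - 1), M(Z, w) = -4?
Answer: 28202034377878/390555 ≈ 7.2210e+7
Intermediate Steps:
A(N, r) = 4 - 4*N (A(N, r) = -4*(-1 + N) = 4 - 4*N)
y(x) = -4
X(k, f) = -2/297 (X(k, f) = (-4/66)/9 = (-4*1/66)/9 = (⅑)*(-2/33) = -2/297)
(7677 + (X(-20, -142) + L(66))/(1771 + A(115, 158)))*(44150 - 34744) = (7677 + (-2/297 + 40)/(1771 + (4 - 4*115)))*(44150 - 34744) = (7677 + 11878/(297*(1771 + (4 - 460))))*9406 = (7677 + 11878/(297*(1771 - 456)))*9406 = (7677 + (11878/297)/1315)*9406 = (7677 + (11878/297)*(1/1315))*9406 = (7677 + 11878/390555)*9406 = (2998302613/390555)*9406 = 28202034377878/390555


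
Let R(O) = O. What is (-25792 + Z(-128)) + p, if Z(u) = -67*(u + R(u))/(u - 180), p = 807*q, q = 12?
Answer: -1244604/77 ≈ -16164.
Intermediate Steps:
p = 9684 (p = 807*12 = 9684)
Z(u) = -134*u/(-180 + u) (Z(u) = -67*(u + u)/(u - 180) = -67*2*u/(-180 + u) = -134*u/(-180 + u))
(-25792 + Z(-128)) + p = (-25792 - 134*(-128)/(-180 - 128)) + 9684 = (-25792 - 134*(-128)/(-308)) + 9684 = (-25792 - 134*(-128)*(-1/308)) + 9684 = (-25792 - 4288/77) + 9684 = -1990272/77 + 9684 = -1244604/77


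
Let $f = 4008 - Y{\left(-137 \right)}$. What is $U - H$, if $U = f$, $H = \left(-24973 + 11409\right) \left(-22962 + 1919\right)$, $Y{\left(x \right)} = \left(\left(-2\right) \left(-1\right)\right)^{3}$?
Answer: $-285423252$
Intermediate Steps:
$Y{\left(x \right)} = 8$ ($Y{\left(x \right)} = 2^{3} = 8$)
$H = 285427252$ ($H = \left(-13564\right) \left(-21043\right) = 285427252$)
$f = 4000$ ($f = 4008 - 8 = 4000$)
$U = 4000$
$U - H = 4000 - 285427252 = -285423252$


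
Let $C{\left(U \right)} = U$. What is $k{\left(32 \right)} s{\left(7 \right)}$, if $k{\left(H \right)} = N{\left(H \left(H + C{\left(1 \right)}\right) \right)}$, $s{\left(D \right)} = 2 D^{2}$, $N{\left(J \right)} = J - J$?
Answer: $0$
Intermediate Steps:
$N{\left(J \right)} = 0$
$k{\left(H \right)} = 0$
$k{\left(32 \right)} s{\left(7 \right)} = 0 \cdot 2 \cdot 7^{2} = 0 \cdot 2 \cdot 49 = 0 \cdot 98 = 0$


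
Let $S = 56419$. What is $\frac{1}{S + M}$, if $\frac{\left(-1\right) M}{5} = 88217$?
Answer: $- \frac{1}{384666} \approx -2.5997 \cdot 10^{-6}$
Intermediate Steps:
$M = -441085$ ($M = \left(-5\right) 88217 = -441085$)
$\frac{1}{S + M} = \frac{1}{56419 - 441085} = \frac{1}{-384666} = - \frac{1}{384666}$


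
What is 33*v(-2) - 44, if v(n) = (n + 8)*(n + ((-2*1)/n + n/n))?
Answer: -44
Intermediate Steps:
v(n) = (8 + n)*(1 + n - 2/n) (v(n) = (8 + n)*(n + (-2/n + 1)) = (8 + n)*(n + (1 - 2/n)) = (8 + n)*(1 + n - 2/n))
33*v(-2) - 44 = 33*(6 + (-2)**2 - 16/(-2) + 9*(-2)) - 44 = 33*(6 + 4 - 16*(-1/2) - 18) - 44 = 33*(6 + 4 + 8 - 18) - 44 = 33*0 - 44 = 0 - 44 = -44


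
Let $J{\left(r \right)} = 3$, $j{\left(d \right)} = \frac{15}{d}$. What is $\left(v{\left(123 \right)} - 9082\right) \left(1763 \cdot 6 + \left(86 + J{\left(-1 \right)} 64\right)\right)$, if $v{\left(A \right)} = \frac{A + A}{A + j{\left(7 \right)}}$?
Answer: $- \frac{7195818180}{73} \approx -9.8573 \cdot 10^{7}$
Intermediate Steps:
$v{\left(A \right)} = \frac{2 A}{\frac{15}{7} + A}$ ($v{\left(A \right)} = \frac{A + A}{A + \frac{15}{7}} = \frac{2 A}{A + 15 \cdot \frac{1}{7}} = \frac{2 A}{A + \frac{15}{7}} = \frac{2 A}{\frac{15}{7} + A}$)
$\left(v{\left(123 \right)} - 9082\right) \left(1763 \cdot 6 + \left(86 + J{\left(-1 \right)} 64\right)\right) = \left(14 \cdot 123 \frac{1}{15 + 7 \cdot 123} - 9082\right) \left(1763 \cdot 6 + \left(86 + 3 \cdot 64\right)\right) = \left(14 \cdot 123 \frac{1}{15 + 861} - 9082\right) \left(10578 + \left(86 + 192\right)\right) = \left(14 \cdot 123 \cdot \frac{1}{876} - 9082\right) \left(10578 + 278\right) = \left(14 \cdot 123 \cdot \frac{1}{876} - 9082\right) 10856 = \left(\frac{287}{146} - 9082\right) 10856 = \left(- \frac{1325685}{146}\right) 10856 = - \frac{7195818180}{73}$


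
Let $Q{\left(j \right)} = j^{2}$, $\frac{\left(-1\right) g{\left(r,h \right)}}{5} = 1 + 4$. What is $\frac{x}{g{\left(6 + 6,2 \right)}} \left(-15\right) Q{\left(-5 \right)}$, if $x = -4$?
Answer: $-60$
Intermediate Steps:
$g{\left(r,h \right)} = -25$ ($g{\left(r,h \right)} = - 5 \left(1 + 4\right) = \left(-5\right) 5 = -25$)
$\frac{x}{g{\left(6 + 6,2 \right)}} \left(-15\right) Q{\left(-5 \right)} = - \frac{4}{-25} \left(-15\right) \left(-5\right)^{2} = \left(-4\right) \left(- \frac{1}{25}\right) \left(-15\right) 25 = \frac{4}{25} \left(-15\right) 25 = \left(- \frac{12}{5}\right) 25 = -60$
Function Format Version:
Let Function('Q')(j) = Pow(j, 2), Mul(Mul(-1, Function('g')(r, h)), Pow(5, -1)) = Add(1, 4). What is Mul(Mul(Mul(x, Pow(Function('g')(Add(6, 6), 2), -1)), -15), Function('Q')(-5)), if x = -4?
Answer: -60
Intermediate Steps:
Function('g')(r, h) = -25 (Function('g')(r, h) = Mul(-5, Add(1, 4)) = Mul(-5, 5) = -25)
Mul(Mul(Mul(x, Pow(Function('g')(Add(6, 6), 2), -1)), -15), Function('Q')(-5)) = Mul(Mul(Mul(-4, Pow(-25, -1)), -15), Pow(-5, 2)) = Mul(Mul(Mul(-4, Rational(-1, 25)), -15), 25) = Mul(Mul(Rational(4, 25), -15), 25) = Mul(Rational(-12, 5), 25) = -60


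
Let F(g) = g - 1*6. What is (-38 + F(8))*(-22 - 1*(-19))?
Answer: 108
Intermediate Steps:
F(g) = -6 + g (F(g) = g - 6 = -6 + g)
(-38 + F(8))*(-22 - 1*(-19)) = (-38 + (-6 + 8))*(-22 - 1*(-19)) = (-38 + 2)*(-22 + 19) = -36*(-3) = 108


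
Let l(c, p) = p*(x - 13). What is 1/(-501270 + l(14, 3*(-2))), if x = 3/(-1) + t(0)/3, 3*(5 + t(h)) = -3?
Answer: -1/501162 ≈ -1.9954e-6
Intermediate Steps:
t(h) = -6 (t(h) = -5 + (1/3)*(-3) = -5 - 1 = -6)
x = -5 (x = 3/(-1) - 6/3 = 3*(-1) - 6*1/3 = -3 - 2 = -5)
l(c, p) = -18*p (l(c, p) = p*(-5 - 13) = p*(-18) = -18*p)
1/(-501270 + l(14, 3*(-2))) = 1/(-501270 - 54*(-2)) = 1/(-501270 - 18*(-6)) = 1/(-501270 + 108) = 1/(-501162) = -1/501162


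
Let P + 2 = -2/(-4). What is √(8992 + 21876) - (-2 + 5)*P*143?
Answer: 1287/2 + 2*√7717 ≈ 819.19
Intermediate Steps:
P = -3/2 (P = -2 - 2/(-4) = -2 - 2*(-¼) = -2 + ½ = -3/2 ≈ -1.5000)
√(8992 + 21876) - (-2 + 5)*P*143 = √(8992 + 21876) - (-2 + 5)*(-3/2)*143 = √30868 - 3*(-3/2)*143 = 2*√7717 - (-9)*143/2 = 2*√7717 - 1*(-1287/2) = 2*√7717 + 1287/2 = 1287/2 + 2*√7717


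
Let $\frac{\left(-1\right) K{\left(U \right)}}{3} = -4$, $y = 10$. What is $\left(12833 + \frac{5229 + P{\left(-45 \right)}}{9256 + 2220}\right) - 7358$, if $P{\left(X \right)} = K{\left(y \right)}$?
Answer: $\frac{62836341}{11476} \approx 5475.5$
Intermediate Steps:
$K{\left(U \right)} = 12$ ($K{\left(U \right)} = \left(-3\right) \left(-4\right) = 12$)
$P{\left(X \right)} = 12$
$\left(12833 + \frac{5229 + P{\left(-45 \right)}}{9256 + 2220}\right) - 7358 = \left(12833 + \frac{5229 + 12}{9256 + 2220}\right) - 7358 = \left(12833 + \frac{5241}{11476}\right) - 7358 = \frac{147276749}{11476} - 7358 = \frac{62836341}{11476}$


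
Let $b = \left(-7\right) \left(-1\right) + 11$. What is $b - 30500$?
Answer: $-30482$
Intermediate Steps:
$b = 18$ ($b = 7 + 11 = 18$)
$b - 30500 = 18 - 30500 = -30482$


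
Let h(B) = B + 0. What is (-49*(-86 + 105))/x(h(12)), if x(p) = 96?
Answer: -931/96 ≈ -9.6979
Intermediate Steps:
h(B) = B
(-49*(-86 + 105))/x(h(12)) = -49*(-86 + 105)/96 = -49*19*(1/96) = -931*1/96 = -931/96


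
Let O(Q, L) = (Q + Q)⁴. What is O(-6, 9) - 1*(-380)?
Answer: 21116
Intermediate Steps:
O(Q, L) = 16*Q⁴ (O(Q, L) = (2*Q)⁴ = 16*Q⁴)
O(-6, 9) - 1*(-380) = 16*(-6)⁴ - 1*(-380) = 16*1296 + 380 = 20736 + 380 = 21116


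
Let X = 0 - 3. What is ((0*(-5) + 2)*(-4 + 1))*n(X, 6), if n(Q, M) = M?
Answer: -36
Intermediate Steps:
X = -3
((0*(-5) + 2)*(-4 + 1))*n(X, 6) = ((0*(-5) + 2)*(-4 + 1))*6 = ((0 + 2)*(-3))*6 = (2*(-3))*6 = -6*6 = -36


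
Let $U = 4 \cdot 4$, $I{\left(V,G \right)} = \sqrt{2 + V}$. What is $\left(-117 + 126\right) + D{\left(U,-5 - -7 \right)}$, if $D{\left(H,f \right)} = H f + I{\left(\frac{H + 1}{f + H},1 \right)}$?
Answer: $41 + \frac{\sqrt{106}}{6} \approx 42.716$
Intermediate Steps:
$U = 16$
$D{\left(H,f \right)} = \sqrt{2 + \frac{1 + H}{H + f}} + H f$ ($D{\left(H,f \right)} = H f + \sqrt{2 + \frac{H + 1}{f + H}} = H f + \sqrt{2 + \frac{1 + H}{H + f}} = \sqrt{2 + \frac{1 + H}{H + f}} + H f$)
$\left(-117 + 126\right) + D{\left(U,-5 - -7 \right)} = \left(-117 + 126\right) + \left(\sqrt{\frac{1 + 2 \left(-5 - -7\right) + 3 \cdot 16}{16 - -2}} + 16 \left(-5 - -7\right)\right) = 9 + \left(\sqrt{\frac{1 + 2 \left(-5 + 7\right) + 48}{16 + \left(-5 + 7\right)}} + 16 \left(-5 + 7\right)\right) = 9 + \left(\sqrt{\frac{1 + 2 \cdot 2 + 48}{16 + 2}} + 16 \cdot 2\right) = 9 + \left(\sqrt{\frac{1 + 4 + 48}{18}} + 32\right) = 9 + \left(\sqrt{\frac{1}{18} \cdot 53} + 32\right) = 9 + \left(\sqrt{\frac{53}{18}} + 32\right) = 9 + \left(\frac{\sqrt{106}}{6} + 32\right) = 9 + \left(32 + \frac{\sqrt{106}}{6}\right) = 41 + \frac{\sqrt{106}}{6}$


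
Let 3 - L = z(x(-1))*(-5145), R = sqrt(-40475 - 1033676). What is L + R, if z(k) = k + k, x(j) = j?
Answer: -10287 + I*sqrt(1074151) ≈ -10287.0 + 1036.4*I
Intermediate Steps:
z(k) = 2*k
R = I*sqrt(1074151) (R = sqrt(-1074151) = I*sqrt(1074151) ≈ 1036.4*I)
L = -10287 (L = 3 - 2*(-1)*(-5145) = 3 - (-2)*(-5145) = 3 - 1*10290 = 3 - 10290 = -10287)
L + R = -10287 + I*sqrt(1074151)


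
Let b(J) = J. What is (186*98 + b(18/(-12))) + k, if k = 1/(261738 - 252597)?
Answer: 333216875/18282 ≈ 18227.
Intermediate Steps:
k = 1/9141 ≈ 0.00010940
(186*98 + b(18/(-12))) + k = (186*98 + 18/(-12)) + 1/9141 = (18228 + 18*(-1/12)) + 1/9141 = (18228 - 3/2) + 1/9141 = 36453/2 + 1/9141 = 333216875/18282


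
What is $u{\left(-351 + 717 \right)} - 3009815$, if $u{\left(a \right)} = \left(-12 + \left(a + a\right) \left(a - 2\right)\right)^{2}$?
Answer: $70985132281$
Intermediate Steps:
$u{\left(a \right)} = \left(-12 + 2 a \left(-2 + a\right)\right)^{2}$
$u{\left(-351 + 717 \right)} - 3009815 = 4 \left(6 - \left(-351 + 717\right)^{2} + 2 \left(-351 + 717\right)\right)^{2} - 3009815 = 4 \left(6 - 366^{2} + 2 \cdot 366\right)^{2} - 3009815 = 4 \left(6 - 133956 + 732\right)^{2} - 3009815 = 4 \left(-133218\right)^{2} - 3009815 = 4 \cdot 17747035524 - 3009815 = 70988142096 - 3009815 = 70985132281$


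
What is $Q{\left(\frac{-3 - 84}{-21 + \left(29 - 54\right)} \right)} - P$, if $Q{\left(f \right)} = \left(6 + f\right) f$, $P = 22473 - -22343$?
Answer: $- \frac{94799075}{2116} \approx -44801.0$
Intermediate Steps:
$P = 44816$ ($P = 22473 + 22343 = 44816$)
$Q{\left(f \right)} = f \left(6 + f\right)$
$Q{\left(\frac{-3 - 84}{-21 + \left(29 - 54\right)} \right)} - P = \frac{-3 - 84}{-21 + \left(29 - 54\right)} \left(6 + \frac{-3 - 84}{-21 + \left(29 - 54\right)}\right) - 44816 = - \frac{87}{-21 - 25} \left(6 - \frac{87}{-21 - 25}\right) - 44816 = - \frac{87}{-46} \left(6 - \frac{87}{-46}\right) - 44816 = \left(-87\right) \left(- \frac{1}{46}\right) \left(6 - - \frac{87}{46}\right) - 44816 = \frac{87 \left(6 + \frac{87}{46}\right)}{46} - 44816 = \frac{87}{46} \cdot \frac{363}{46} - 44816 = \frac{31581}{2116} - 44816 = - \frac{94799075}{2116}$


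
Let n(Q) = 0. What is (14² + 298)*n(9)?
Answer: 0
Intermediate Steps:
(14² + 298)*n(9) = (14² + 298)*0 = (196 + 298)*0 = 494*0 = 0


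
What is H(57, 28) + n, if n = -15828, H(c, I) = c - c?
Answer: -15828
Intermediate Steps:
H(c, I) = 0
H(57, 28) + n = 0 - 15828 = -15828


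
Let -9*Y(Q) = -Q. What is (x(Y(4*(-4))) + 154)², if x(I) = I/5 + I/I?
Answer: 48427681/2025 ≈ 23915.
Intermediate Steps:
Y(Q) = Q/9 (Y(Q) = -(-1)*Q/9 = Q/9)
x(I) = 1 + I/5 (x(I) = I*(⅕) + 1 = I/5 + 1 = 1 + I/5)
(x(Y(4*(-4))) + 154)² = ((1 + ((4*(-4))/9)/5) + 154)² = ((1 + ((⅑)*(-16))/5) + 154)² = ((1 + (⅕)*(-16/9)) + 154)² = ((1 - 16/45) + 154)² = (29/45 + 154)² = (6959/45)² = 48427681/2025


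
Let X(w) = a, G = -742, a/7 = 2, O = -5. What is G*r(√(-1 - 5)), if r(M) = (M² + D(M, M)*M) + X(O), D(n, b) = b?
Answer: -1484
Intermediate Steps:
a = 14 (a = 7*2 = 14)
X(w) = 14
r(M) = 14 + 2*M² (r(M) = (M² + M*M) + 14 = (M² + M²) + 14 = 2*M² + 14 = 14 + 2*M²)
G*r(√(-1 - 5)) = -742*(14 + 2*(√(-1 - 5))²) = -742*(14 + 2*(√(-6))²) = -742*(14 + 2*(I*√6)²) = -742*(14 + 2*(-6)) = -742*(14 - 12) = -742*2 = -1484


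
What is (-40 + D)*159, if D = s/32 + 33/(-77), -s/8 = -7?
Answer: -172197/28 ≈ -6149.9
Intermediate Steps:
s = 56 (s = -8*(-7) = 56)
D = 37/28 (D = 56/32 + 33/(-77) = 56*(1/32) + 33*(-1/77) = 7/4 - 3/7 = 37/28 ≈ 1.3214)
(-40 + D)*159 = (-40 + 37/28)*159 = -1083/28*159 = -172197/28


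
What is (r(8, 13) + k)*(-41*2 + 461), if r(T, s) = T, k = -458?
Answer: -170550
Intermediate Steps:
(r(8, 13) + k)*(-41*2 + 461) = (8 - 458)*(-41*2 + 461) = -450*(-82 + 461) = -450*379 = -170550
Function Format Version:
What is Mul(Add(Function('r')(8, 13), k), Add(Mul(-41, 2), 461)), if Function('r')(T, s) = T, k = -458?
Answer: -170550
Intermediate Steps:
Mul(Add(Function('r')(8, 13), k), Add(Mul(-41, 2), 461)) = Mul(Add(8, -458), Add(Mul(-41, 2), 461)) = Mul(-450, Add(-82, 461)) = Mul(-450, 379) = -170550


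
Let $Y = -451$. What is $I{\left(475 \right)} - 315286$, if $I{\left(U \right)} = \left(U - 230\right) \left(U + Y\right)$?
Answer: $-309406$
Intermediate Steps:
$I{\left(U \right)} = \left(-451 + U\right) \left(-230 + U\right)$ ($I{\left(U \right)} = \left(U - 230\right) \left(U - 451\right) = \left(-230 + U\right) \left(-451 + U\right) = \left(-451 + U\right) \left(-230 + U\right)$)
$I{\left(475 \right)} - 315286 = \left(103730 + 475^{2} - 323475\right) - 315286 = \left(103730 + 225625 - 323475\right) - 315286 = 5880 - 315286 = -309406$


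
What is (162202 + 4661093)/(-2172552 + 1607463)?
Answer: -1607765/188363 ≈ -8.5355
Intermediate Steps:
(162202 + 4661093)/(-2172552 + 1607463) = 4823295/(-565089) = 4823295*(-1/565089) = -1607765/188363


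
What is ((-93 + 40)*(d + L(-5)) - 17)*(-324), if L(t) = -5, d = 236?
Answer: 3972240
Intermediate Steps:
((-93 + 40)*(d + L(-5)) - 17)*(-324) = ((-93 + 40)*(236 - 5) - 17)*(-324) = (-53*231 - 17)*(-324) = (-12243 - 17)*(-324) = -12260*(-324) = 3972240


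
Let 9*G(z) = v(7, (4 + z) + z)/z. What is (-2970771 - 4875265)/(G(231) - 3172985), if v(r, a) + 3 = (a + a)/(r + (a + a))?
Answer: 7658441202258/3097120516085 ≈ 2.4728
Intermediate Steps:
v(r, a) = -3 + 2*a/(r + 2*a) (v(r, a) = -3 + (a + a)/(r + (a + a)) = -3 + (2*a)/(r + 2*a) = -3 + 2*a/(r + 2*a))
G(z) = (-37 - 8*z)/(9*z*(15 + 4*z)) (G(z) = (((-4*((4 + z) + z) - 3*7)/(7 + 2*((4 + z) + z)))/z)/9 = (((-4*(4 + 2*z) - 21)/(7 + 2*(4 + 2*z)))/z)/9 = ((((-16 - 8*z) - 21)/(7 + (8 + 4*z)))/z)/9 = (((-37 - 8*z)/(15 + 4*z))/z)/9 = ((-37 - 8*z)/(z*(15 + 4*z)))/9 = (-37 - 8*z)/(9*z*(15 + 4*z)))
(-2970771 - 4875265)/(G(231) - 3172985) = (-2970771 - 4875265)/((⅑)*(-37 - 8*231)/(231*(15 + 4*231)) - 3172985) = -7846036/((⅑)*(1/231)*(-37 - 1848)/(15 + 924) - 3172985) = -7846036/((⅑)*(1/231)*(-1885)/939 - 3172985) = -7846036/((⅑)*(1/231)*(1/939)*(-1885) - 3172985) = -7846036/(-1885/1952181 - 3172985) = -7846036/(-6194241032170/1952181) = -7846036*(-1952181/6194241032170) = 7658441202258/3097120516085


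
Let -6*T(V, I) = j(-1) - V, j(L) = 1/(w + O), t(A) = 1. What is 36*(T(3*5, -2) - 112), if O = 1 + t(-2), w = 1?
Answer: -3944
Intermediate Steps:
O = 2 (O = 1 + 1 = 2)
j(L) = ⅓ (j(L) = 1/(1 + 2) = 1/3 = ⅓)
T(V, I) = -1/18 + V/6 (T(V, I) = -(⅓ - V)/6 = -1/18 + V/6)
36*(T(3*5, -2) - 112) = 36*((-1/18 + (3*5)/6) - 112) = 36*((-1/18 + (⅙)*15) - 112) = 36*((-1/18 + 5/2) - 112) = 36*(22/9 - 112) = 36*(-986/9) = -3944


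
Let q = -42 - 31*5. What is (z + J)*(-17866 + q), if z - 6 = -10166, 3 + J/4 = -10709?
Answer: 957483504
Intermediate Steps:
J = -42848 (J = -12 + 4*(-10709) = -12 - 42836 = -42848)
z = -10160 (z = 6 - 10166 = -10160)
q = -197 (q = -42 - 155 = -197)
(z + J)*(-17866 + q) = (-10160 - 42848)*(-17866 - 197) = -53008*(-18063) = 957483504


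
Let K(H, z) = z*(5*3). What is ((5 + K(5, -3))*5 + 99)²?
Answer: 10201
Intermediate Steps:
K(H, z) = 15*z (K(H, z) = z*15 = 15*z)
((5 + K(5, -3))*5 + 99)² = ((5 + 15*(-3))*5 + 99)² = ((5 - 45)*5 + 99)² = (-40*5 + 99)² = (-200 + 99)² = (-101)² = 10201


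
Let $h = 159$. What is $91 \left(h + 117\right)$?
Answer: $25116$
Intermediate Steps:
$91 \left(h + 117\right) = 91 \left(159 + 117\right) = 91 \cdot 276 = 25116$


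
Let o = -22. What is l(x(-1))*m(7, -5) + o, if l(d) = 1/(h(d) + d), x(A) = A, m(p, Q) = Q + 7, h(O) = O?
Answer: -23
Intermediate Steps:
m(p, Q) = 7 + Q
l(d) = 1/(2*d) (l(d) = 1/(d + d) = 1/(2*d))
l(x(-1))*m(7, -5) + o = ((½)/(-1))*(7 - 5) - 22 = ((½)*(-1))*2 - 22 = -½*2 - 22 = -1 - 22 = -23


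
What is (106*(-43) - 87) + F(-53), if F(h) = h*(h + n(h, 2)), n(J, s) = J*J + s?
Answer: -150819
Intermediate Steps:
n(J, s) = s + J**2 (n(J, s) = J**2 + s = s + J**2)
F(h) = h*(2 + h + h**2) (F(h) = h*(h + (2 + h**2)) = h*(2 + h + h**2))
(106*(-43) - 87) + F(-53) = (106*(-43) - 87) - 53*(2 - 53 + (-53)**2) = (-4558 - 87) - 53*(2 - 53 + 2809) = -4645 - 53*2758 = -4645 - 146174 = -150819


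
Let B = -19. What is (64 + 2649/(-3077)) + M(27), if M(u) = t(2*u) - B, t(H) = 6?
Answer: 271204/3077 ≈ 88.139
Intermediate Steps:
M(u) = 25 (M(u) = 6 - 1*(-19) = 6 + 19 = 25)
(64 + 2649/(-3077)) + M(27) = (64 + 2649/(-3077)) + 25 = (64 + 2649*(-1/3077)) + 25 = (64 - 2649/3077) + 25 = 194279/3077 + 25 = 271204/3077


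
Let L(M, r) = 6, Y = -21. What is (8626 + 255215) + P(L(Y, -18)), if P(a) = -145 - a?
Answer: 263690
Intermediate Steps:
(8626 + 255215) + P(L(Y, -18)) = (8626 + 255215) + (-145 - 1*6) = 263841 + (-145 - 6) = 263841 - 151 = 263690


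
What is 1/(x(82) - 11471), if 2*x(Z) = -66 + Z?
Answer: -1/11463 ≈ -8.7237e-5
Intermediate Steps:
x(Z) = -33 + Z/2 (x(Z) = (-66 + Z)/2 = -33 + Z/2)
1/(x(82) - 11471) = 1/((-33 + (½)*82) - 11471) = 1/((-33 + 41) - 11471) = 1/(8 - 11471) = 1/(-11463) = -1/11463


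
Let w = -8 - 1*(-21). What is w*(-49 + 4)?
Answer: -585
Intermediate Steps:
w = 13 (w = -8 + 21 = 13)
w*(-49 + 4) = 13*(-49 + 4) = 13*(-45) = -585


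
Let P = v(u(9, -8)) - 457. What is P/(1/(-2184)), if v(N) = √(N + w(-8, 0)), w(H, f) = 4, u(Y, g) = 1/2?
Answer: 998088 - 3276*√2 ≈ 9.9346e+5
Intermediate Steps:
u(Y, g) = ½
v(N) = √(4 + N) (v(N) = √(N + 4) = √(4 + N))
P = -457 + 3*√2/2 (P = √(4 + ½) - 457 = √(9/2) - 457 = 3*√2/2 - 457 = -457 + 3*√2/2 ≈ -454.88)
P/(1/(-2184)) = (-457 + 3*√2/2)/(1/(-2184)) = (-457 + 3*√2/2)/(-1/2184) = (-457 + 3*√2/2)*(-2184) = 998088 - 3276*√2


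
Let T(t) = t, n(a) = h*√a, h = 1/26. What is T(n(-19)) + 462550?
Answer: 462550 + I*√19/26 ≈ 4.6255e+5 + 0.16765*I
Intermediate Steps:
h = 1/26 ≈ 0.038462
n(a) = √a/26
T(n(-19)) + 462550 = √(-19)/26 + 462550 = (I*√19)/26 + 462550 = I*√19/26 + 462550 = 462550 + I*√19/26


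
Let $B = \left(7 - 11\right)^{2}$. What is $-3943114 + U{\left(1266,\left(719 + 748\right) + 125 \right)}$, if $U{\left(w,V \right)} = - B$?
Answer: $-3943130$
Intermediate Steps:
$B = 16$ ($B = \left(-4\right)^{2} = 16$)
$U{\left(w,V \right)} = -16$ ($U{\left(w,V \right)} = \left(-1\right) 16 = -16$)
$-3943114 + U{\left(1266,\left(719 + 748\right) + 125 \right)} = -3943114 - 16 = -3943130$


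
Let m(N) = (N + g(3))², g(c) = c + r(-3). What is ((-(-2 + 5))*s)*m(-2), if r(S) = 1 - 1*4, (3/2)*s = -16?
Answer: 128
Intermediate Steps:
s = -32/3 (s = (⅔)*(-16) = -32/3 ≈ -10.667)
r(S) = -3 (r(S) = 1 - 4 = -3)
g(c) = -3 + c (g(c) = c - 3 = -3 + c)
m(N) = N² (m(N) = (N + (-3 + 3))² = (N + 0)² = N²)
((-(-2 + 5))*s)*m(-2) = (-(-2 + 5)*(-32/3))*(-2)² = (-1*3*(-32/3))*4 = -3*(-32/3)*4 = 32*4 = 128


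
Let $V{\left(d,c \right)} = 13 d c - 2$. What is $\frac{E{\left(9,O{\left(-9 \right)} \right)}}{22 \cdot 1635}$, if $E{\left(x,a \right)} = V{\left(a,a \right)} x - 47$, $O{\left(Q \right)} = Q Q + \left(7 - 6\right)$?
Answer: $\frac{71513}{3270} \approx 21.869$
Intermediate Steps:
$V{\left(d,c \right)} = -2 + 13 c d$ ($V{\left(d,c \right)} = 13 c d - 2 = -2 + 13 c d$)
$O{\left(Q \right)} = 1 + Q^{2}$ ($O{\left(Q \right)} = Q^{2} + \left(7 - 6\right) = Q^{2} + 1 = 1 + Q^{2}$)
$E{\left(x,a \right)} = -47 + x \left(-2 + 13 a^{2}\right)$ ($E{\left(x,a \right)} = \left(-2 + 13 a a\right) x - 47 = \left(-2 + 13 a^{2}\right) x - 47 = x \left(-2 + 13 a^{2}\right) - 47 = -47 + x \left(-2 + 13 a^{2}\right)$)
$\frac{E{\left(9,O{\left(-9 \right)} \right)}}{22 \cdot 1635} = \frac{-47 + 9 \left(-2 + 13 \left(1 + \left(-9\right)^{2}\right)^{2}\right)}{22 \cdot 1635} = \frac{-47 + 9 \left(-2 + 13 \left(1 + 81\right)^{2}\right)}{35970} = \left(-47 + 9 \left(-2 + 13 \cdot 82^{2}\right)\right) \frac{1}{35970} = \left(-47 + 9 \left(-2 + 13 \cdot 6724\right)\right) \frac{1}{35970} = \left(-47 + 9 \left(-2 + 87412\right)\right) \frac{1}{35970} = \left(-47 + 9 \cdot 87410\right) \frac{1}{35970} = \left(-47 + 786690\right) \frac{1}{35970} = 786643 \cdot \frac{1}{35970} = \frac{71513}{3270}$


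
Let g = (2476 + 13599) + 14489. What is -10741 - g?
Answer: -41305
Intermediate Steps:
g = 30564 (g = 16075 + 14489 = 30564)
-10741 - g = -10741 - 1*30564 = -10741 - 30564 = -41305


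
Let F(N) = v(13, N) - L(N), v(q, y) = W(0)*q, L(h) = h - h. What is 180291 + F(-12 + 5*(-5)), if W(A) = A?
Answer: 180291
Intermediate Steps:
L(h) = 0
v(q, y) = 0 (v(q, y) = 0*q = 0)
F(N) = 0 (F(N) = 0 - 1*0 = 0 + 0 = 0)
180291 + F(-12 + 5*(-5)) = 180291 + 0 = 180291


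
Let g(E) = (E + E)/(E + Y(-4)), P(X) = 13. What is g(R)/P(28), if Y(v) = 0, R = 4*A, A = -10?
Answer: 2/13 ≈ 0.15385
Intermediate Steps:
R = -40 (R = 4*(-10) = -40)
g(E) = 2 (g(E) = (E + E)/(E + 0) = (2*E)/E = 2)
g(R)/P(28) = 2/13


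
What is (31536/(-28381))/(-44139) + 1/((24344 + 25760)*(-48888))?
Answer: 25748561938571/1022830330893569856 ≈ 2.5174e-5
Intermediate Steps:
(31536/(-28381))/(-44139) + 1/((24344 + 25760)*(-48888)) = (31536*(-1/28381))*(-1/44139) - 1/48888/50104 = -31536/28381*(-1/44139) + (1/50104)*(-1/48888) = 10512/417569653 - 1/2449484352 = 25748561938571/1022830330893569856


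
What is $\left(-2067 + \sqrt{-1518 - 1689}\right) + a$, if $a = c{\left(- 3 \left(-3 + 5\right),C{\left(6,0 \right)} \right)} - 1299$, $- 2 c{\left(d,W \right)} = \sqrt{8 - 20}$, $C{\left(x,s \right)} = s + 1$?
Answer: $-3366 + i \sqrt{3207} - i \sqrt{3} \approx -3366.0 + 54.898 i$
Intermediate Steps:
$C{\left(x,s \right)} = 1 + s$
$c{\left(d,W \right)} = - i \sqrt{3}$ ($c{\left(d,W \right)} = - \frac{\sqrt{8 - 20}}{2} = - \frac{\sqrt{-12}}{2} = - \frac{2 i \sqrt{3}}{2} = - i \sqrt{3}$)
$a = -1299 - i \sqrt{3}$ ($a = - i \sqrt{3} - 1299 = -1299 - i \sqrt{3} \approx -1299.0 - 1.732 i$)
$\left(-2067 + \sqrt{-1518 - 1689}\right) + a = \left(-2067 + \sqrt{-1518 - 1689}\right) - \left(1299 + i \sqrt{3}\right) = \left(-2067 + \sqrt{-3207}\right) - \left(1299 + i \sqrt{3}\right) = \left(-2067 + i \sqrt{3207}\right) - \left(1299 + i \sqrt{3}\right) = -3366 + i \sqrt{3207} - i \sqrt{3}$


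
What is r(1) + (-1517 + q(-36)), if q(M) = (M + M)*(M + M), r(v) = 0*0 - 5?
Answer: 3662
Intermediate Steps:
r(v) = -5 (r(v) = 0 - 5 = -5)
q(M) = 4*M**2 (q(M) = (2*M)*(2*M) = 4*M**2)
r(1) + (-1517 + q(-36)) = -5 + (-1517 + 4*(-36)**2) = -5 + (-1517 + 4*1296) = -5 + (-1517 + 5184) = -5 + 3667 = 3662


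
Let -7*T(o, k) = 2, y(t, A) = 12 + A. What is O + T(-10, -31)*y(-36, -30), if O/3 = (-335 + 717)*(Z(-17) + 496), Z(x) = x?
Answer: 3842574/7 ≈ 5.4894e+5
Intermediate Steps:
T(o, k) = -2/7 (T(o, k) = -⅐*2 = -2/7)
O = 548934 (O = 3*((-335 + 717)*(-17 + 496)) = 3*(382*479) = 3*182978 = 548934)
O + T(-10, -31)*y(-36, -30) = 548934 - 2*(12 - 30)/7 = 548934 - 2/7*(-18) = 548934 + 36/7 = 3842574/7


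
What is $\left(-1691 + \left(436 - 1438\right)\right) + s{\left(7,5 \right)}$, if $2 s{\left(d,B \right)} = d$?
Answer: $- \frac{5379}{2} \approx -2689.5$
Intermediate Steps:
$s{\left(d,B \right)} = \frac{d}{2}$
$\left(-1691 + \left(436 - 1438\right)\right) + s{\left(7,5 \right)} = \left(-1691 + \left(436 - 1438\right)\right) + \frac{1}{2} \cdot 7 = \left(-1691 - 1002\right) + \frac{7}{2} = -2693 + \frac{7}{2} = - \frac{5379}{2}$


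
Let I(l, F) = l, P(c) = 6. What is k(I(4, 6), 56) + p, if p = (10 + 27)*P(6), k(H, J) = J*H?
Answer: 446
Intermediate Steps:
k(H, J) = H*J
p = 222 (p = (10 + 27)*6 = 37*6 = 222)
k(I(4, 6), 56) + p = 4*56 + 222 = 224 + 222 = 446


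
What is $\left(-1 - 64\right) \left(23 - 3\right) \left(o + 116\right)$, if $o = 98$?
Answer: $-278200$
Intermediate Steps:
$\left(-1 - 64\right) \left(23 - 3\right) \left(o + 116\right) = \left(-1 - 64\right) \left(23 - 3\right) \left(98 + 116\right) = \left(-65\right) 20 \cdot 214 = \left(-1300\right) 214 = -278200$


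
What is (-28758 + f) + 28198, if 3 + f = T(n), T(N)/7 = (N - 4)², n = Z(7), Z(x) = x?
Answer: -500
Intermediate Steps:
n = 7
T(N) = 7*(-4 + N)² (T(N) = 7*(N - 4)² = 7*(-4 + N)²)
f = 60 (f = -3 + 7*(-4 + 7)² = -3 + 7*3² = -3 + 7*9 = -3 + 63 = 60)
(-28758 + f) + 28198 = (-28758 + 60) + 28198 = -28698 + 28198 = -500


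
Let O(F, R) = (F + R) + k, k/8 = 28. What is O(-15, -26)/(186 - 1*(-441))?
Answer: 61/209 ≈ 0.29187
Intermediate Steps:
k = 224 (k = 8*28 = 224)
O(F, R) = 224 + F + R (O(F, R) = (F + R) + 224 = 224 + F + R)
O(-15, -26)/(186 - 1*(-441)) = (224 - 15 - 26)/(186 - 1*(-441)) = 183/(186 + 441) = 183/627 = 183*(1/627) = 61/209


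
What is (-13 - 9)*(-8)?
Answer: 176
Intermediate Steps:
(-13 - 9)*(-8) = -22*(-8) = 176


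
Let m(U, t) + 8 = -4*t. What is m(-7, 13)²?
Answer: 3600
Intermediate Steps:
m(U, t) = -8 - 4*t
m(-7, 13)² = (-8 - 4*13)² = (-8 - 52)² = (-60)² = 3600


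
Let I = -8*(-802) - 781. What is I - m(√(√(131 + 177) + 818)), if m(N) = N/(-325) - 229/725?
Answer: 4085604/725 + √(818 + 2*√77)/325 ≈ 5635.4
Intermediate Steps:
I = 5635 (I = 6416 - 781 = 5635)
m(N) = -229/725 - N/325 (m(N) = N*(-1/325) - 229*1/725 = -N/325 - 229/725 = -229/725 - N/325)
I - m(√(√(131 + 177) + 818)) = 5635 - (-229/725 - √(√(131 + 177) + 818)/325) = 5635 - (-229/725 - √(√308 + 818)/325) = 5635 - (-229/725 - √(2*√77 + 818)/325) = 5635 - (-229/725 - √(818 + 2*√77)/325) = 5635 + (229/725 + √(818 + 2*√77)/325) = 4085604/725 + √(818 + 2*√77)/325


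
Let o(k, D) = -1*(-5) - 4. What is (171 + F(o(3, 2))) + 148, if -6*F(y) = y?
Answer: 1913/6 ≈ 318.83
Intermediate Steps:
o(k, D) = 1 (o(k, D) = 5 - 4 = 1)
F(y) = -y/6
(171 + F(o(3, 2))) + 148 = (171 - 1/6*1) + 148 = (171 - 1/6) + 148 = 1025/6 + 148 = 1913/6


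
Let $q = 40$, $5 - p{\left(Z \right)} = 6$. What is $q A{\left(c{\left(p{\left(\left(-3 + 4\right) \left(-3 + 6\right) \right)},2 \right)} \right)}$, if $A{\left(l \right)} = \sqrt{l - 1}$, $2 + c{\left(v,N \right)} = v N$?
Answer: $40 i \sqrt{5} \approx 89.443 i$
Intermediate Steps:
$p{\left(Z \right)} = -1$ ($p{\left(Z \right)} = 5 - 6 = -1$)
$c{\left(v,N \right)} = -2 + N v$ ($c{\left(v,N \right)} = -2 + v N = -2 + N v$)
$A{\left(l \right)} = \sqrt{-1 + l}$
$q A{\left(c{\left(p{\left(\left(-3 + 4\right) \left(-3 + 6\right) \right)},2 \right)} \right)} = 40 \sqrt{-1 + \left(-2 + 2 \left(-1\right)\right)} = 40 \sqrt{-1 - 4} = 40 \sqrt{-5} = 40 i \sqrt{5}$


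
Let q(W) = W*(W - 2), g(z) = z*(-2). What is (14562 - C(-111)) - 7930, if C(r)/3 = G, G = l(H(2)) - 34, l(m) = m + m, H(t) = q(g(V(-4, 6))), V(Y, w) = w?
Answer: 5726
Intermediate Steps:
g(z) = -2*z
q(W) = W*(-2 + W)
H(t) = 168 (H(t) = (-2*6)*(-2 - 2*6) = -12*(-2 - 12) = -12*(-14) = 168)
l(m) = 2*m
G = 302 (G = 2*168 - 34 = 336 - 34 = 302)
C(r) = 906 (C(r) = 3*302 = 906)
(14562 - C(-111)) - 7930 = (14562 - 1*906) - 7930 = (14562 - 906) - 7930 = 13656 - 7930 = 5726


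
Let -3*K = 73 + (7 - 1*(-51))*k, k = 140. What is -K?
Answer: 2731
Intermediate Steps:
K = -2731 (K = -(73 + (7 - 1*(-51))*140)/3 = -(73 + (7 + 51)*140)/3 = -(73 + 58*140)/3 = -(73 + 8120)/3 = -1/3*8193 = -2731)
-K = -1*(-2731) = 2731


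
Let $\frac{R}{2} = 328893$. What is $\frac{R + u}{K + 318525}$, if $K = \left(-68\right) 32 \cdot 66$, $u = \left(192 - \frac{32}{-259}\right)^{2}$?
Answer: $\frac{46601000266}{11733070629} \approx 3.9718$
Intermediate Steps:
$R = 657786$ ($R = 2 \cdot 328893 = 657786$)
$u = \frac{2476057600}{67081}$ ($u = \left(192 - - \frac{32}{259}\right)^{2} = \left(192 + \frac{32}{259}\right)^{2} = \left(\frac{49760}{259}\right)^{2} = \frac{2476057600}{67081} \approx 36911.0$)
$K = -143616$ ($K = \left(-2176\right) 66 = -143616$)
$\frac{R + u}{K + 318525} = \frac{657786 + \frac{2476057600}{67081}}{-143616 + 318525} = \frac{46601000266}{67081 \cdot 174909} = \frac{46601000266}{67081} \cdot \frac{1}{174909} = \frac{46601000266}{11733070629}$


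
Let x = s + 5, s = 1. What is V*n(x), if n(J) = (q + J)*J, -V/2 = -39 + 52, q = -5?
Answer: -156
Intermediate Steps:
V = -26 (V = -2*(-39 + 52) = -2*13 = -26)
x = 6 (x = 1 + 5 = 6)
n(J) = J*(-5 + J) (n(J) = (-5 + J)*J = J*(-5 + J))
V*n(x) = -156*(-5 + 6) = -156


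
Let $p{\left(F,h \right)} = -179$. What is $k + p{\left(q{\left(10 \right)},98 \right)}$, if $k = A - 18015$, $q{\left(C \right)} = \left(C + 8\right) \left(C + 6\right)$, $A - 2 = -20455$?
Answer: $-38647$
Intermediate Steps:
$A = -20453$ ($A = 2 - 20455 = -20453$)
$q{\left(C \right)} = \left(6 + C\right) \left(8 + C\right)$ ($q{\left(C \right)} = \left(8 + C\right) \left(6 + C\right) = \left(6 + C\right) \left(8 + C\right)$)
$k = -38468$ ($k = -20453 - 18015 = -38468$)
$k + p{\left(q{\left(10 \right)},98 \right)} = -38468 - 179 = -38647$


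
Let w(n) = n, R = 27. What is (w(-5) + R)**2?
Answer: 484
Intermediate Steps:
(w(-5) + R)**2 = (-5 + 27)**2 = 22**2 = 484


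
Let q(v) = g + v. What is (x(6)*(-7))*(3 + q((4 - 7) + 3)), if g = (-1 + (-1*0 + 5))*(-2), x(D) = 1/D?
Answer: 35/6 ≈ 5.8333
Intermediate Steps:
g = -8 (g = (-1 + (0 + 5))*(-2) = (-1 + 5)*(-2) = 4*(-2) = -8)
q(v) = -8 + v
(x(6)*(-7))*(3 + q((4 - 7) + 3)) = (-7/6)*(3 + (-8 + ((4 - 7) + 3))) = ((⅙)*(-7))*(3 + (-8 + (-3 + 3))) = -7*(3 + (-8 + 0))/6 = -7*(3 - 8)/6 = -7/6*(-5) = 35/6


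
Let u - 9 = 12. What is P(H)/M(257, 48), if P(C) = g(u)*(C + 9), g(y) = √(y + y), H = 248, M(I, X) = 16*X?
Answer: 257*√42/768 ≈ 2.1687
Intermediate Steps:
u = 21 (u = 9 + 12 = 21)
g(y) = √2*√y (g(y) = √(2*y) = √2*√y)
P(C) = √42*(9 + C) (P(C) = (√2*√21)*(C + 9) = √42*(9 + C))
P(H)/M(257, 48) = (√42*(9 + 248))/((16*48)) = (√42*257)/768 = (257*√42)*(1/768) = 257*√42/768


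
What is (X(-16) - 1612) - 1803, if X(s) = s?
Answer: -3431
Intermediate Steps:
(X(-16) - 1612) - 1803 = (-16 - 1612) - 1803 = -1628 - 1803 = -3431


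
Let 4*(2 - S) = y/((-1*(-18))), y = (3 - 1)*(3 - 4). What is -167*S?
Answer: -12191/36 ≈ -338.64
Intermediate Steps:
y = -2 (y = 2*(-1) = -2)
S = 73/36 (S = 2 - (-1)/(2*((-1*(-18)))) = 2 - (-1)/(2*18) = 2 - ¼*(-⅑) = 2 + 1/36 = 73/36 ≈ 2.0278)
-167*S = -167*73/36 = -12191/36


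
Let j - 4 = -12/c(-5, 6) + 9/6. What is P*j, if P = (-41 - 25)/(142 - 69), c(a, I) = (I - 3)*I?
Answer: -319/73 ≈ -4.3699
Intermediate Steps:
c(a, I) = I*(-3 + I) (c(a, I) = (-3 + I)*I = I*(-3 + I))
P = -66/73 ≈ -0.90411
j = 29/6 (j = 4 + (-12*1/(6*(-3 + 6)) + 9/6) = 4 + (-12/(6*3) + 9*(1/6)) = 4 + (-12/18 + 3/2) = 4 + (-12*1/18 + 3/2) = 4 + (-2/3 + 3/2) = 4 + 5/6 = 29/6 ≈ 4.8333)
P*j = -66/73*29/6 = -319/73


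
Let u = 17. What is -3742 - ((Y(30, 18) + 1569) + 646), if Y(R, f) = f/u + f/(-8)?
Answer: -404995/68 ≈ -5955.8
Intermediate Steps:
Y(R, f) = -9*f/136 (Y(R, f) = f/17 + f/(-8) = f*(1/17) + f*(-⅛) = f/17 - f/8 = -9*f/136)
-3742 - ((Y(30, 18) + 1569) + 646) = -3742 - ((-9/136*18 + 1569) + 646) = -3742 - ((-81/68 + 1569) + 646) = -3742 - (106611/68 + 646) = -3742 - 1*150539/68 = -3742 - 150539/68 = -404995/68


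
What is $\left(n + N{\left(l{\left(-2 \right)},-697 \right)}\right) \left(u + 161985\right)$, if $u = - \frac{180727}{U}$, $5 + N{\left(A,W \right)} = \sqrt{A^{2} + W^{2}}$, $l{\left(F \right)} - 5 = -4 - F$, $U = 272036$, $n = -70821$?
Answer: $- \frac{1560494056367729}{136018} + \frac{44065570733 \sqrt{485818}}{272036} \approx -1.136 \cdot 10^{10}$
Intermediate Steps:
$l{\left(F \right)} = 1 - F$ ($l{\left(F \right)} = 5 - \left(4 + F\right) = 1 - F$)
$N{\left(A,W \right)} = -5 + \sqrt{A^{2} + W^{2}}$
$u = - \frac{180727}{272036} \approx -0.66435$
$\left(n + N{\left(l{\left(-2 \right)},-697 \right)}\right) \left(u + 161985\right) = \left(-70821 - \left(5 - \sqrt{\left(1 - -2\right)^{2} + \left(-697\right)^{2}}\right)\right) \left(- \frac{180727}{272036} + 161985\right) = \left(-70821 - \left(5 - \sqrt{\left(1 + 2\right)^{2} + 485809}\right)\right) \frac{44065570733}{272036} = \left(-70821 - \left(5 - \sqrt{3^{2} + 485809}\right)\right) \frac{44065570733}{272036} = \left(-70821 - \left(5 - \sqrt{9 + 485809}\right)\right) \frac{44065570733}{272036} = \left(-70821 - \left(5 - \sqrt{485818}\right)\right) \frac{44065570733}{272036} = \left(-70826 + \sqrt{485818}\right) \frac{44065570733}{272036} = - \frac{1560494056367729}{136018} + \frac{44065570733 \sqrt{485818}}{272036}$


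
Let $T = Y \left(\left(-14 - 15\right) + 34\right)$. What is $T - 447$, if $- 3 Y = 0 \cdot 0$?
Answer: $-447$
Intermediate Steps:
$Y = 0$ ($Y = - \frac{0 \cdot 0}{3} = \left(- \frac{1}{3}\right) 0 = 0$)
$T = 0$ ($T = 0 \left(\left(-14 - 15\right) + 34\right) = 0 \left(-29 + 34\right) = 0 \cdot 5 = 0$)
$T - 447 = 0 - 447 = -447$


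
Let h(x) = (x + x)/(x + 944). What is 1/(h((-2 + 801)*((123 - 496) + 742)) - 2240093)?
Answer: -295775/662562917413 ≈ -4.4641e-7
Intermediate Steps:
h(x) = 2*x/(944 + x) (h(x) = (2*x)/(944 + x) = 2*x/(944 + x))
1/(h((-2 + 801)*((123 - 496) + 742)) - 2240093) = 1/(2*((-2 + 801)*((123 - 496) + 742))/(944 + (-2 + 801)*((123 - 496) + 742)) - 2240093) = 1/(2*(799*(-373 + 742))/(944 + 799*(-373 + 742)) - 2240093) = 1/(2*(799*369)/(944 + 799*369) - 2240093) = 1/(2*294831/(944 + 294831) - 2240093) = 1/(2*294831/295775 - 2240093) = 1/(2*294831*(1/295775) - 2240093) = 1/(589662/295775 - 2240093) = 1/(-662562917413/295775) = -295775/662562917413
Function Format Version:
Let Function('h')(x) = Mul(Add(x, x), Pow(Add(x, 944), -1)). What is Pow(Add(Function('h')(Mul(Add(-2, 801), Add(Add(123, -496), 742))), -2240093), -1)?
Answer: Rational(-295775, 662562917413) ≈ -4.4641e-7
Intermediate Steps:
Function('h')(x) = Mul(2, x, Pow(Add(944, x), -1)) (Function('h')(x) = Mul(Mul(2, x), Pow(Add(944, x), -1)) = Mul(2, x, Pow(Add(944, x), -1)))
Pow(Add(Function('h')(Mul(Add(-2, 801), Add(Add(123, -496), 742))), -2240093), -1) = Pow(Add(Mul(2, Mul(Add(-2, 801), Add(Add(123, -496), 742)), Pow(Add(944, Mul(Add(-2, 801), Add(Add(123, -496), 742))), -1)), -2240093), -1) = Pow(Add(Mul(2, Mul(799, Add(-373, 742)), Pow(Add(944, Mul(799, Add(-373, 742))), -1)), -2240093), -1) = Pow(Add(Mul(2, Mul(799, 369), Pow(Add(944, Mul(799, 369)), -1)), -2240093), -1) = Pow(Add(Mul(2, 294831, Pow(Add(944, 294831), -1)), -2240093), -1) = Pow(Add(Mul(2, 294831, Pow(295775, -1)), -2240093), -1) = Pow(Add(Mul(2, 294831, Rational(1, 295775)), -2240093), -1) = Pow(Add(Rational(589662, 295775), -2240093), -1) = Pow(Rational(-662562917413, 295775), -1) = Rational(-295775, 662562917413)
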